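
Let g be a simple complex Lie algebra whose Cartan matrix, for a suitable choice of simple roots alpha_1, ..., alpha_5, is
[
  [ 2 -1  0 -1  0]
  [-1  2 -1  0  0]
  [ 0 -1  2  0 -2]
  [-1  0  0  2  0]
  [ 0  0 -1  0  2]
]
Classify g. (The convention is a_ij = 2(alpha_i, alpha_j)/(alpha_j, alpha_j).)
B5

The matrix has rank 5 with 2's on the diagonal. Reading the off-diagonal entries as Dynkin edges (a single edge where a_ij = a_ji = -1; a double or triple edge where a_ij * a_ji = 2 or 3), the diagram is a chain of 5 nodes with a double edge at one end; the terminal node there is the unique short simple root (B_5). One simple-root ordering that puts it in standard form is (alpha_4, alpha_1, alpha_2, alpha_3, alpha_5). So the algebra is type B_5, i.e. so(11).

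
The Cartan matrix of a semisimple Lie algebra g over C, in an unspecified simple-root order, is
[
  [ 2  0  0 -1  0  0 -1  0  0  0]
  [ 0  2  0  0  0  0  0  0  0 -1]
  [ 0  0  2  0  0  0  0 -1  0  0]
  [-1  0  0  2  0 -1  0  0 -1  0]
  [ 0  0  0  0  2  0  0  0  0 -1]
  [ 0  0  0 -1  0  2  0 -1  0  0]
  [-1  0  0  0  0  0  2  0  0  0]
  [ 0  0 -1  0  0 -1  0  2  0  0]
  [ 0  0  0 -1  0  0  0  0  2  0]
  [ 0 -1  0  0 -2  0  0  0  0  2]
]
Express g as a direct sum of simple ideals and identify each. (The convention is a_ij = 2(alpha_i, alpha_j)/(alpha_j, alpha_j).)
The diagram associated to this matrix has two connected components: the simple roots {alpha_2, alpha_5, alpha_10} form a chain of 3 nodes with a double edge at one end; the terminal node there is the unique short simple root (B_3), and {alpha_1, alpha_3, alpha_4, alpha_6, alpha_7, alpha_8, alpha_9} form a chain of 6 nodes with one extra node attached to the third node from one end (E_7). A semisimple Lie algebra decomposes uniquely as the direct sum of simple ideals, one per connected component of its Dynkin diagram, so g ≅ B_3 ⊕ E_7 (dimension 21 + 133 = 154).

B3 ⊕ E7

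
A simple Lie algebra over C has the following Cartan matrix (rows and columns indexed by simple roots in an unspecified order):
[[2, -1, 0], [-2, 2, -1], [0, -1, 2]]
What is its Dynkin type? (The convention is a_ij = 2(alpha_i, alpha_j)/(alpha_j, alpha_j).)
The matrix has rank 3 with 2's on the diagonal. Reading the off-diagonal entries as Dynkin edges (a single edge where a_ij = a_ji = -1; a double or triple edge where a_ij * a_ji = 2 or 3), the diagram is a chain of 3 nodes with a double edge at one end; the terminal node there is the unique short simple root (B_3). One simple-root ordering that puts it in standard form is (alpha_3, alpha_2, alpha_1). So the algebra is type B_3, i.e. so(7).

B3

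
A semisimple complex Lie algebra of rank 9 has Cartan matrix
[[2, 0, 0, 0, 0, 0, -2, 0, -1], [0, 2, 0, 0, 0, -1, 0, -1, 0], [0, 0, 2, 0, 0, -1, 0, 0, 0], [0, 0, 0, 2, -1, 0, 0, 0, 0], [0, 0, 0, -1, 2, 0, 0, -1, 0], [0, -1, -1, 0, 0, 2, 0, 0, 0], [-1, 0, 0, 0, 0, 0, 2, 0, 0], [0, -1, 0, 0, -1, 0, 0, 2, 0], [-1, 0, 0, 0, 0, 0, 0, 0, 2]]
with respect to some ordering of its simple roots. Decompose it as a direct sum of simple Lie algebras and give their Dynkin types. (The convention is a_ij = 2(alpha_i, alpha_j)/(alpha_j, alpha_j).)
A_6 + B_3

The diagram associated to this matrix has two connected components: the simple roots {alpha_2, alpha_3, alpha_4, alpha_5, alpha_6, alpha_8} form a chain of 6 nodes with single edges (A_6), and {alpha_1, alpha_7, alpha_9} form a chain of 3 nodes with a double edge at one end; the terminal node there is the unique short simple root (B_3). A semisimple Lie algebra decomposes uniquely as the direct sum of simple ideals, one per connected component of its Dynkin diagram, so g ≅ A_6 ⊕ B_3 (dimension 48 + 21 = 69).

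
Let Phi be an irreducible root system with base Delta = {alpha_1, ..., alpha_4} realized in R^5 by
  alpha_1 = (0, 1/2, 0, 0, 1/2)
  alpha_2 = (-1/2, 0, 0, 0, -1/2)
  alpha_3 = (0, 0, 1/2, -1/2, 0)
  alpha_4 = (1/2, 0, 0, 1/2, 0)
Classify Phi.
Compute the Cartan integers a_ij = 2(alpha_i, alpha_j)/(alpha_j, alpha_j); the resulting 4x4 Cartan matrix is
[[2, -1, 0, 0], [-1, 2, 0, -1], [0, 0, 2, -1], [0, -1, -1, 2]].
All simple roots have the same length, so the diagram is simply laced. The associated Dynkin diagram is a chain of 4 nodes with single edges (A_4), so the type is A_4 (the algebra sl(5)).

A_4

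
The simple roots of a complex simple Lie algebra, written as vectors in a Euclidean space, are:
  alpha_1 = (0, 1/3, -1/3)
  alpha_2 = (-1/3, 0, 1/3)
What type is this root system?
Compute the Cartan integers a_ij = 2(alpha_i, alpha_j)/(alpha_j, alpha_j); the resulting 2x2 Cartan matrix is
[[2, -1], [-1, 2]].
All simple roots have the same length, so the diagram is simply laced. The associated Dynkin diagram is a chain of 2 nodes with single edges (A_2), so the type is A_2 (the algebra sl(3)).

A_2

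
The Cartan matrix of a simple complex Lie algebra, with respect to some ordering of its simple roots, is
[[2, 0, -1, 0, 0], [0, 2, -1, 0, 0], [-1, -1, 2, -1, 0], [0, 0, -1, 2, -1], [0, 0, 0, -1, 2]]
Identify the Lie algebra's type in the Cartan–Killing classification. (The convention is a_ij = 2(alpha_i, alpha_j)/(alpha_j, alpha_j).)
type D_5

The matrix has rank 5 with 2's on the diagonal. Reading the off-diagonal entries as Dynkin edges (a single edge where a_ij = a_ji = -1; a double or triple edge where a_ij * a_ji = 2 or 3), the diagram is a chain of 3 nodes with a fork of two nodes at one end (D_5). One simple-root ordering that puts it in standard form is (alpha_5, alpha_4, alpha_3, alpha_1, alpha_2). So the algebra is type D_5, i.e. so(10).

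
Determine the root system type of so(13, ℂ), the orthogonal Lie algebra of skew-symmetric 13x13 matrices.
This is so(13) with 13 odd, which has dimension 13(13-1)/2 = 78 and rank (13-1)/2 = 6. In the classification of classical Lie algebras, the orthogonal algebra so(2n+1) in an odd number of variables has type B_n; here n = 6, so the Dynkin diagram is a chain of 6 nodes with a double edge at one end; the terminal node there is the unique short simple root (B_6). Hence the type is B_6.

B_6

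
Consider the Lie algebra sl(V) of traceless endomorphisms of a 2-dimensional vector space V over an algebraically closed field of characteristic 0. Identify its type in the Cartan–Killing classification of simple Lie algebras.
type A_1

This is sl(2), which has dimension 2^2 - 1 = 3 and rank 2 - 1 = 1 (a Cartan subalgebra is the diagonal traceless matrices). In the classification of classical Lie algebras, the special linear algebra sl(n+1) has type A_n; here n = 1, so the Dynkin diagram is a chain of 1 nodes with single edges (A_1). Hence the type is A_1.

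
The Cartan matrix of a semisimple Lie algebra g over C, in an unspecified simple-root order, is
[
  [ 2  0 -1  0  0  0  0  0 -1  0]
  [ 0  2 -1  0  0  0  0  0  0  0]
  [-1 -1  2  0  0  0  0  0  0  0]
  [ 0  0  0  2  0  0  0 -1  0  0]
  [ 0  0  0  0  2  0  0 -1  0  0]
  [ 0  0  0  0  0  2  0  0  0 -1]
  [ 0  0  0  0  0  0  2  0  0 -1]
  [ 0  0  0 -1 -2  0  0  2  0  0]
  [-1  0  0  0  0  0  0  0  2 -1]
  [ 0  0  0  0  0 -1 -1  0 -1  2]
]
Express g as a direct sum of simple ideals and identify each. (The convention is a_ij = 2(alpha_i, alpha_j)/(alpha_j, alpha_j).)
type B_3 ⊕ type D_7

The diagram associated to this matrix has two connected components: the simple roots {alpha_4, alpha_5, alpha_8} form a chain of 3 nodes with a double edge at one end; the terminal node there is the unique short simple root (B_3), and {alpha_1, alpha_2, alpha_3, alpha_6, alpha_7, alpha_9, alpha_10} form a chain of 5 nodes with a fork of two nodes at one end (D_7). A semisimple Lie algebra decomposes uniquely as the direct sum of simple ideals, one per connected component of its Dynkin diagram, so g ≅ B_3 ⊕ D_7 (dimension 21 + 91 = 112).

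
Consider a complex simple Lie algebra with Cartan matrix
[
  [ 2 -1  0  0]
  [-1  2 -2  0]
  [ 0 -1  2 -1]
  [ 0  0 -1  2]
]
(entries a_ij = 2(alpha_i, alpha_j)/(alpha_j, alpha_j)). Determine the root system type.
F4

The matrix has rank 4 with 2's on the diagonal. Reading the off-diagonal entries as Dynkin edges (a single edge where a_ij = a_ji = -1; a double or triple edge where a_ij * a_ji = 2 or 3), the diagram is a chain of 4 nodes with a double edge between the middle two (F_4). One simple-root ordering that puts it in standard form is (alpha_1, alpha_2, alpha_3, alpha_4). So the algebra is type F_4.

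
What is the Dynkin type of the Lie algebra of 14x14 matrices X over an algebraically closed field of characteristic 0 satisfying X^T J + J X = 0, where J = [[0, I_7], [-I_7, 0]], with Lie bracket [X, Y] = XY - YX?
C7

This is sp(14), which has dimension 14(14+1)/2 = 105 and rank 14/2 = 7. In the classification of classical Lie algebras, the symplectic algebra sp(2n) has type C_n; here n = 7, so the Dynkin diagram is a chain of 7 nodes with a double edge at one end; the terminal node there is the unique long simple root (C_7). Hence the type is C_7.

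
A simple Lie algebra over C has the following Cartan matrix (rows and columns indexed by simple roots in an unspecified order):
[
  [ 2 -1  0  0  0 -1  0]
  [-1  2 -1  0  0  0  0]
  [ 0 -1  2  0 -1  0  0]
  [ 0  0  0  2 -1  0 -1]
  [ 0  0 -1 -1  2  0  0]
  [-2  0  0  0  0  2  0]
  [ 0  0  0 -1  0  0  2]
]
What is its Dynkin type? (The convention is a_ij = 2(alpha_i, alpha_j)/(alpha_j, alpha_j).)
The matrix has rank 7 with 2's on the diagonal. Reading the off-diagonal entries as Dynkin edges (a single edge where a_ij = a_ji = -1; a double or triple edge where a_ij * a_ji = 2 or 3), the diagram is a chain of 7 nodes with a double edge at one end; the terminal node there is the unique long simple root (C_7). One simple-root ordering that puts it in standard form is (alpha_7, alpha_4, alpha_5, alpha_3, alpha_2, alpha_1, alpha_6). So the algebra is type C_7, i.e. sp(14).

C_7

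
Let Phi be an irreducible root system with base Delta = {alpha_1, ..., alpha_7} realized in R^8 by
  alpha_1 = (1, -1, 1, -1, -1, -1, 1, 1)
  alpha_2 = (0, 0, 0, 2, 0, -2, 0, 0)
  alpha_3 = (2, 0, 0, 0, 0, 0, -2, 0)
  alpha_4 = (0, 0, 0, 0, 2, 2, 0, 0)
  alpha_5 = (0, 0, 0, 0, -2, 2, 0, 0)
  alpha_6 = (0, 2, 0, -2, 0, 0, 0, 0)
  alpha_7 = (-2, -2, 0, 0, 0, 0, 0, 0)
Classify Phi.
E_7

Compute the Cartan integers a_ij = 2(alpha_i, alpha_j)/(alpha_j, alpha_j); the resulting 7x7 Cartan matrix is
[[2, 0, 0, -1, 0, 0, 0], [0, 2, 0, -1, -1, -1, 0], [0, 0, 2, 0, 0, 0, -1], [-1, -1, 0, 2, 0, 0, 0], [0, -1, 0, 0, 2, 0, 0], [0, -1, 0, 0, 0, 2, -1], [0, 0, -1, 0, 0, -1, 2]].
All simple roots have the same length, so the diagram is simply laced. The associated Dynkin diagram is a chain of 6 nodes with one extra node attached to the third node from one end (E_7), so the type is E_7.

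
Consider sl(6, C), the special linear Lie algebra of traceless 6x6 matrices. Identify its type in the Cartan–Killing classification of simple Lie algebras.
This is sl(6), which has dimension 6^2 - 1 = 35 and rank 6 - 1 = 5 (a Cartan subalgebra is the diagonal traceless matrices). In the classification of classical Lie algebras, the special linear algebra sl(n+1) has type A_n; here n = 5, so the Dynkin diagram is a chain of 5 nodes with single edges (A_5). Hence the type is A_5.

A_5 (sl(6))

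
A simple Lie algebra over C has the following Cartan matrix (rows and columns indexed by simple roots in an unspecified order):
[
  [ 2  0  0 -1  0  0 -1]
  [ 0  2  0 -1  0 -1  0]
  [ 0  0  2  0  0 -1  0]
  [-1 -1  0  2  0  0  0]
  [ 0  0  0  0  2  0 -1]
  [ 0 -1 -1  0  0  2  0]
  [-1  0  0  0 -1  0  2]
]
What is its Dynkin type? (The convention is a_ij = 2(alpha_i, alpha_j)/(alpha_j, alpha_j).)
The matrix has rank 7 with 2's on the diagonal. Reading the off-diagonal entries as Dynkin edges (a single edge where a_ij = a_ji = -1; a double or triple edge where a_ij * a_ji = 2 or 3), the diagram is a chain of 7 nodes with single edges (A_7). One simple-root ordering that puts it in standard form is (alpha_5, alpha_7, alpha_1, alpha_4, alpha_2, alpha_6, alpha_3). So the algebra is type A_7, i.e. sl(8).

A_7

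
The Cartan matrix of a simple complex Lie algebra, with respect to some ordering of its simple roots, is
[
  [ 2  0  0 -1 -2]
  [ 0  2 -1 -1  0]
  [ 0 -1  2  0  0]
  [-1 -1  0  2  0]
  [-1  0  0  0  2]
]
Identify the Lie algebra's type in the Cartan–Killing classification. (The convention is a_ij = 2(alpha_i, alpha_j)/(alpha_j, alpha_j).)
The matrix has rank 5 with 2's on the diagonal. Reading the off-diagonal entries as Dynkin edges (a single edge where a_ij = a_ji = -1; a double or triple edge where a_ij * a_ji = 2 or 3), the diagram is a chain of 5 nodes with a double edge at one end; the terminal node there is the unique short simple root (B_5). One simple-root ordering that puts it in standard form is (alpha_3, alpha_2, alpha_4, alpha_1, alpha_5). So the algebra is type B_5, i.e. so(11).

B_5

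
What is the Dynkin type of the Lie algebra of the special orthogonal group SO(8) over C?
This is so(8) with 8 even, which has dimension 8(8-1)/2 = 28 and rank 8/2 = 4. In the classification of classical Lie algebras, the orthogonal algebra so(2n) in an even number of variables has type D_n; here n = 4, so the Dynkin diagram is a chain of 2 nodes with a fork of two nodes at one end (D_4). Hence the type is D_4.

D4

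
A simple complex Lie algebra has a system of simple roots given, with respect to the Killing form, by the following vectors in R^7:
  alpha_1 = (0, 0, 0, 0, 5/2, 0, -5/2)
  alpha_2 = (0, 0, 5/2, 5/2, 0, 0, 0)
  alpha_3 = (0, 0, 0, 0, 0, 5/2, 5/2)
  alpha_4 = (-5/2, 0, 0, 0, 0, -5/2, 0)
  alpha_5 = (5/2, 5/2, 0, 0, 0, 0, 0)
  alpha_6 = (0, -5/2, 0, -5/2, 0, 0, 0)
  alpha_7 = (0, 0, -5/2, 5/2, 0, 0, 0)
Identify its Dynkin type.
Compute the Cartan integers a_ij = 2(alpha_i, alpha_j)/(alpha_j, alpha_j); the resulting 7x7 Cartan matrix is
[[2, 0, -1, 0, 0, 0, 0], [0, 2, 0, 0, 0, -1, 0], [-1, 0, 2, -1, 0, 0, 0], [0, 0, -1, 2, -1, 0, 0], [0, 0, 0, -1, 2, -1, 0], [0, -1, 0, 0, -1, 2, -1], [0, 0, 0, 0, 0, -1, 2]].
All simple roots have the same length, so the diagram is simply laced. The associated Dynkin diagram is a chain of 5 nodes with a fork of two nodes at one end (D_7), so the type is D_7 (the algebra so(14)).

D_7 (so(14))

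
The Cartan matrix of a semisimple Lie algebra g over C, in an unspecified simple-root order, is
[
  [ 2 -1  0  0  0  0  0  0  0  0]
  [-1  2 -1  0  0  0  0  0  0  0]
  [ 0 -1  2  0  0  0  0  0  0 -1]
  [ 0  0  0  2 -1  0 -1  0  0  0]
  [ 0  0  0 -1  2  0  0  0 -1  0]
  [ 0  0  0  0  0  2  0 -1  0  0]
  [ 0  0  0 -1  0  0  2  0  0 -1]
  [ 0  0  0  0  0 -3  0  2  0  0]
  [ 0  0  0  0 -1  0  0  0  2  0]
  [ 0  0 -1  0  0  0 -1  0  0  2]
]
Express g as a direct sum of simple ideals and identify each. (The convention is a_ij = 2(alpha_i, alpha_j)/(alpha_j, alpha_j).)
The diagram associated to this matrix has two connected components: the simple roots {alpha_1, alpha_2, alpha_3, alpha_4, alpha_5, alpha_7, alpha_9, alpha_10} form a chain of 8 nodes with single edges (A_8), and {alpha_6, alpha_8} form two nodes joined by a triple edge (G_2). A semisimple Lie algebra decomposes uniquely as the direct sum of simple ideals, one per connected component of its Dynkin diagram, so g ≅ A_8 ⊕ G_2 (dimension 80 + 14 = 94).

A8 ⊕ G2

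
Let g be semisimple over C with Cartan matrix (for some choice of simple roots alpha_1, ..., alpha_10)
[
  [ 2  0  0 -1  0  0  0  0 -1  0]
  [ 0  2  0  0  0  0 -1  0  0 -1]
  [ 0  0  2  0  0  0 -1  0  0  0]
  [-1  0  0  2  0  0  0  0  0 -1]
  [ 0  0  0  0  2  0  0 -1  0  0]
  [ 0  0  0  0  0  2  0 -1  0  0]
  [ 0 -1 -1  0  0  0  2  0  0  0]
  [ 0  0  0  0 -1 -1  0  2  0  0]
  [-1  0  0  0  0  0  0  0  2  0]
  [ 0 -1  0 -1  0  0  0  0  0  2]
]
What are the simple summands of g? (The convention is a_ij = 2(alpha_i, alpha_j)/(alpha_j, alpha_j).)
A_3 ⊕ A_7

The diagram associated to this matrix has two connected components: the simple roots {alpha_5, alpha_6, alpha_8} form a chain of 3 nodes with single edges (A_3), and {alpha_1, alpha_2, alpha_3, alpha_4, alpha_7, alpha_9, alpha_10} form a chain of 7 nodes with single edges (A_7). A semisimple Lie algebra decomposes uniquely as the direct sum of simple ideals, one per connected component of its Dynkin diagram, so g ≅ A_3 ⊕ A_7 (dimension 15 + 63 = 78).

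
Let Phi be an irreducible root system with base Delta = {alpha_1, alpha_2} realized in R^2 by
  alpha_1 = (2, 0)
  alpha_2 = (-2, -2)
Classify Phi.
Compute the Cartan integers a_ij = 2(alpha_i, alpha_j)/(alpha_j, alpha_j); the resulting 2x2 Cartan matrix is
[[2, -1], [-2, 2]].
The roots have two lengths (squared-length ratio 2:1); the short ones are alpha_{1}. The associated Dynkin diagram is a chain of 2 nodes with a double edge at one end; the terminal node there is the unique short simple root (B_2), so the type is B_2 (the algebra so(5)).

B2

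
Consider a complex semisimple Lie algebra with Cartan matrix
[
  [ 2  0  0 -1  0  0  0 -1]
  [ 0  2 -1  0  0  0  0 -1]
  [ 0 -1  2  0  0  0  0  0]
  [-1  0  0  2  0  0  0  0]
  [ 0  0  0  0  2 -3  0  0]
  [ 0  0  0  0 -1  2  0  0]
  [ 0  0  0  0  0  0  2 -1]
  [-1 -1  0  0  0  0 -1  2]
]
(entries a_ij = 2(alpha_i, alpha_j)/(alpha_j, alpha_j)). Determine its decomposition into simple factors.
The diagram associated to this matrix has two connected components: the simple roots {alpha_1, alpha_2, alpha_3, alpha_4, alpha_7, alpha_8} form a chain of 5 nodes with one extra node attached to the third node from one end (E_6), and {alpha_5, alpha_6} form two nodes joined by a triple edge (G_2). A semisimple Lie algebra decomposes uniquely as the direct sum of simple ideals, one per connected component of its Dynkin diagram, so g ≅ E_6 ⊕ G_2 (dimension 78 + 14 = 92).

E_6 ⊕ G_2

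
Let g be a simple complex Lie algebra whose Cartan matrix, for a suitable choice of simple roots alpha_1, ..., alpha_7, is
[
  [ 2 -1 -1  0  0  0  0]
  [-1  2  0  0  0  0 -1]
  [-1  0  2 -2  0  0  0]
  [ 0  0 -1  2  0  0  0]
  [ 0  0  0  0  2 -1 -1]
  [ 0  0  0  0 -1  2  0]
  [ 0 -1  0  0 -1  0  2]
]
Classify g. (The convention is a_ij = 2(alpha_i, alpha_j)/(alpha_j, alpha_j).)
The matrix has rank 7 with 2's on the diagonal. Reading the off-diagonal entries as Dynkin edges (a single edge where a_ij = a_ji = -1; a double or triple edge where a_ij * a_ji = 2 or 3), the diagram is a chain of 7 nodes with a double edge at one end; the terminal node there is the unique short simple root (B_7). One simple-root ordering that puts it in standard form is (alpha_6, alpha_5, alpha_7, alpha_2, alpha_1, alpha_3, alpha_4). So the algebra is type B_7, i.e. so(15).

B_7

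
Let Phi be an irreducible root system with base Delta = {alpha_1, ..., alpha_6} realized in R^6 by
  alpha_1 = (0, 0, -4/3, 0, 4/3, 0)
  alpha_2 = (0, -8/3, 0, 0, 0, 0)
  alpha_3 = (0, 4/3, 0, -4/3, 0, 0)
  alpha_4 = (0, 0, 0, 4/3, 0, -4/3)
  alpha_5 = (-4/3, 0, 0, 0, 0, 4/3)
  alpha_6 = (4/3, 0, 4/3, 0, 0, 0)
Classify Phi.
Compute the Cartan integers a_ij = 2(alpha_i, alpha_j)/(alpha_j, alpha_j); the resulting 6x6 Cartan matrix is
[[2, 0, 0, 0, 0, -1], [0, 2, -2, 0, 0, 0], [0, -1, 2, -1, 0, 0], [0, 0, -1, 2, -1, 0], [0, 0, 0, -1, 2, -1], [-1, 0, 0, 0, -1, 2]].
The roots have two lengths (squared-length ratio 2:1); the short ones are alpha_{1,3,4,5,6}. The associated Dynkin diagram is a chain of 6 nodes with a double edge at one end; the terminal node there is the unique long simple root (C_6), so the type is C_6 (the algebra sp(12)).

C_6 (sp(12))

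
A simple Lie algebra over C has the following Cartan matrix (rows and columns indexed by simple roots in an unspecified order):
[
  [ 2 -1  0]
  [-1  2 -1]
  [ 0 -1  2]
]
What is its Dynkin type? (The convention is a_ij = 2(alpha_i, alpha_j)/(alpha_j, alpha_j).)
A_3 (sl(4))

The matrix has rank 3 with 2's on the diagonal. Reading the off-diagonal entries as Dynkin edges (a single edge where a_ij = a_ji = -1; a double or triple edge where a_ij * a_ji = 2 or 3), the diagram is a chain of 3 nodes with single edges (A_3). One simple-root ordering that puts it in standard form is (alpha_3, alpha_2, alpha_1). So the algebra is type A_3, i.e. sl(4).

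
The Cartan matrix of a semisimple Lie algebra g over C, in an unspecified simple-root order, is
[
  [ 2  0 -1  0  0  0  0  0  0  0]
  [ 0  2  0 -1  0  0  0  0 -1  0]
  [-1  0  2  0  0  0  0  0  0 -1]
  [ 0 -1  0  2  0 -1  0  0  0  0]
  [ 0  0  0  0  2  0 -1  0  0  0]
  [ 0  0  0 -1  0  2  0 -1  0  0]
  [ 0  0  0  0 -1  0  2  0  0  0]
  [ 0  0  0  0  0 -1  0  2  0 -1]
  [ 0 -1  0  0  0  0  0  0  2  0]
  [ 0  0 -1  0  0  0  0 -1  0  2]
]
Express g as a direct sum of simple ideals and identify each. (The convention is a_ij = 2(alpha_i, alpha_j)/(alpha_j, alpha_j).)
The diagram associated to this matrix has two connected components: the simple roots {alpha_5, alpha_7} form a chain of 2 nodes with single edges (A_2), and {alpha_1, alpha_2, alpha_3, alpha_4, alpha_6, alpha_8, alpha_9, alpha_10} form a chain of 8 nodes with single edges (A_8). A semisimple Lie algebra decomposes uniquely as the direct sum of simple ideals, one per connected component of its Dynkin diagram, so g ≅ A_2 ⊕ A_8 (dimension 8 + 80 = 88).

A_2 (sl(3)) ⊕ A_8 (sl(9))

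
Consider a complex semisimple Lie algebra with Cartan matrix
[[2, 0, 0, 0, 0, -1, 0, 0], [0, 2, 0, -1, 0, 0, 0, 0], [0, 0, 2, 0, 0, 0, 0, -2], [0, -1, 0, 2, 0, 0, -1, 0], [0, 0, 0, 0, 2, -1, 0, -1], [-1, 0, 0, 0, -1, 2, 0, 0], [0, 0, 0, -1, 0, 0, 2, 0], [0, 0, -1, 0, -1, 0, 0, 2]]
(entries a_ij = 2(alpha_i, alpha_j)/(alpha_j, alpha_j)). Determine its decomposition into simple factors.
The diagram associated to this matrix has two connected components: the simple roots {alpha_2, alpha_4, alpha_7} form a chain of 3 nodes with single edges (A_3), and {alpha_1, alpha_3, alpha_5, alpha_6, alpha_8} form a chain of 5 nodes with a double edge at one end; the terminal node there is the unique long simple root (C_5). A semisimple Lie algebra decomposes uniquely as the direct sum of simple ideals, one per connected component of its Dynkin diagram, so g ≅ A_3 ⊕ C_5 (dimension 15 + 55 = 70).

A_3 (sl(4)) ⊕ C_5 (sp(10))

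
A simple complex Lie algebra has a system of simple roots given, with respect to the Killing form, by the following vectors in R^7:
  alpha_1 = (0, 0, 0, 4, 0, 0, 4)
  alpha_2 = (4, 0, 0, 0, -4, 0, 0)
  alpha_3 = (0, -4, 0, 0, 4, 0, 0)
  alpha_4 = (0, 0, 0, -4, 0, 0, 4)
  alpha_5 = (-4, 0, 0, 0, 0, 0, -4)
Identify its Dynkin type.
D_5 (so(10))

Compute the Cartan integers a_ij = 2(alpha_i, alpha_j)/(alpha_j, alpha_j); the resulting 5x5 Cartan matrix is
[[2, 0, 0, 0, -1], [0, 2, -1, 0, -1], [0, -1, 2, 0, 0], [0, 0, 0, 2, -1], [-1, -1, 0, -1, 2]].
All simple roots have the same length, so the diagram is simply laced. The associated Dynkin diagram is a chain of 3 nodes with a fork of two nodes at one end (D_5), so the type is D_5 (the algebra so(10)).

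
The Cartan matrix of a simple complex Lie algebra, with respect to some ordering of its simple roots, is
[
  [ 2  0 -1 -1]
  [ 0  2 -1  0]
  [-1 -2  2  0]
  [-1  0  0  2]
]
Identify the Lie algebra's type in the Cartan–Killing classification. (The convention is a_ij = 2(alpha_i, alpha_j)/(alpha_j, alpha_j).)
B_4

The matrix has rank 4 with 2's on the diagonal. Reading the off-diagonal entries as Dynkin edges (a single edge where a_ij = a_ji = -1; a double or triple edge where a_ij * a_ji = 2 or 3), the diagram is a chain of 4 nodes with a double edge at one end; the terminal node there is the unique short simple root (B_4). One simple-root ordering that puts it in standard form is (alpha_4, alpha_1, alpha_3, alpha_2). So the algebra is type B_4, i.e. so(9).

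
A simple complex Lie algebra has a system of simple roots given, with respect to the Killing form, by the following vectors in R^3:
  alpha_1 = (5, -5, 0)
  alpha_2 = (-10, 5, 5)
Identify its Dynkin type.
G2

Compute the Cartan integers a_ij = 2(alpha_i, alpha_j)/(alpha_j, alpha_j); the resulting 2x2 Cartan matrix is
[[2, -1], [-3, 2]].
The roots have two lengths (squared-length ratio 3:1); the short ones are alpha_{1}. The associated Dynkin diagram is two nodes joined by a triple edge (G_2), so the type is G_2.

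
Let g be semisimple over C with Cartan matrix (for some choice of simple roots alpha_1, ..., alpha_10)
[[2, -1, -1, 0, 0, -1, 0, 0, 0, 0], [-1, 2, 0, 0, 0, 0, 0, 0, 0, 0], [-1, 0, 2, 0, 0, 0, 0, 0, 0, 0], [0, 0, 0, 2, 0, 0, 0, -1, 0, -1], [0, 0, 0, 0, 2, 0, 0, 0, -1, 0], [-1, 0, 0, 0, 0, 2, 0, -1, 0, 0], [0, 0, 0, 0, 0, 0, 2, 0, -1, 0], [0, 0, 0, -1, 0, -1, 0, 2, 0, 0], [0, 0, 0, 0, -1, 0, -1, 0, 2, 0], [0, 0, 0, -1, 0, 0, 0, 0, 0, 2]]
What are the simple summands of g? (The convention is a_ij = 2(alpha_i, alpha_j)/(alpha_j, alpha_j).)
A_3 (sl(4)) + D_7 (so(14))

The diagram associated to this matrix has two connected components: the simple roots {alpha_5, alpha_7, alpha_9} form a chain of 3 nodes with single edges (A_3), and {alpha_1, alpha_2, alpha_3, alpha_4, alpha_6, alpha_8, alpha_10} form a chain of 5 nodes with a fork of two nodes at one end (D_7). A semisimple Lie algebra decomposes uniquely as the direct sum of simple ideals, one per connected component of its Dynkin diagram, so g ≅ A_3 ⊕ D_7 (dimension 15 + 91 = 106).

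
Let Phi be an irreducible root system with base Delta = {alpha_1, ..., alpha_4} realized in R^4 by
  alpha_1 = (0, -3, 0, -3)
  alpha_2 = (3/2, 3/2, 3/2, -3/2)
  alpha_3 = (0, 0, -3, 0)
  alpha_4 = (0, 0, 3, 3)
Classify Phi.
Compute the Cartan integers a_ij = 2(alpha_i, alpha_j)/(alpha_j, alpha_j); the resulting 4x4 Cartan matrix is
[[2, 0, 0, -1], [0, 2, -1, 0], [0, -1, 2, -1], [-1, 0, -2, 2]].
The roots have two lengths (squared-length ratio 2:1); the short ones are alpha_{2,3}. The associated Dynkin diagram is a chain of 4 nodes with a double edge between the middle two (F_4), so the type is F_4.

F_4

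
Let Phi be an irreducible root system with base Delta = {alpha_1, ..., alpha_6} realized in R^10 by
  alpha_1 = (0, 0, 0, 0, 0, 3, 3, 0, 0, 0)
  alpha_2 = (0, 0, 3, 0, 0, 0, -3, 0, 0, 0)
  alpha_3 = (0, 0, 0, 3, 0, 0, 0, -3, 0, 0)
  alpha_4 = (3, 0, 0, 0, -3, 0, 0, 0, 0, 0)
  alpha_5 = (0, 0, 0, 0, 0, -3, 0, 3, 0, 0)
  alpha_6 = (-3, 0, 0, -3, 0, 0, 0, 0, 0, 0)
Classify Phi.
Compute the Cartan integers a_ij = 2(alpha_i, alpha_j)/(alpha_j, alpha_j); the resulting 6x6 Cartan matrix is
[[2, -1, 0, 0, -1, 0], [-1, 2, 0, 0, 0, 0], [0, 0, 2, 0, -1, -1], [0, 0, 0, 2, 0, -1], [-1, 0, -1, 0, 2, 0], [0, 0, -1, -1, 0, 2]].
All simple roots have the same length, so the diagram is simply laced. The associated Dynkin diagram is a chain of 6 nodes with single edges (A_6), so the type is A_6 (the algebra sl(7)).

A6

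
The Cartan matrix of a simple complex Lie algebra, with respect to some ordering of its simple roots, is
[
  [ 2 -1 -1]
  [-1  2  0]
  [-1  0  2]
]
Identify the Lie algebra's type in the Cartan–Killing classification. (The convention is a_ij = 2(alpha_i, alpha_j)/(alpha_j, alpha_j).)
The matrix has rank 3 with 2's on the diagonal. Reading the off-diagonal entries as Dynkin edges (a single edge where a_ij = a_ji = -1; a double or triple edge where a_ij * a_ji = 2 or 3), the diagram is a chain of 3 nodes with single edges (A_3). One simple-root ordering that puts it in standard form is (alpha_2, alpha_1, alpha_3). So the algebra is type A_3, i.e. sl(4).

A3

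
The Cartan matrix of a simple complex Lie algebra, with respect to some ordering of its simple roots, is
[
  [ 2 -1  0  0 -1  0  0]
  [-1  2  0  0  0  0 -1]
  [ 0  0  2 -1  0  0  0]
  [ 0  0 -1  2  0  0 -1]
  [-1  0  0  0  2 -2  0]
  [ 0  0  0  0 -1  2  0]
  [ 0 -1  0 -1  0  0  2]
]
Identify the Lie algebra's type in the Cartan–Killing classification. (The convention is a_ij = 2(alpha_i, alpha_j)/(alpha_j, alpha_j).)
The matrix has rank 7 with 2's on the diagonal. Reading the off-diagonal entries as Dynkin edges (a single edge where a_ij = a_ji = -1; a double or triple edge where a_ij * a_ji = 2 or 3), the diagram is a chain of 7 nodes with a double edge at one end; the terminal node there is the unique short simple root (B_7). One simple-root ordering that puts it in standard form is (alpha_3, alpha_4, alpha_7, alpha_2, alpha_1, alpha_5, alpha_6). So the algebra is type B_7, i.e. so(15).

B_7 (so(15))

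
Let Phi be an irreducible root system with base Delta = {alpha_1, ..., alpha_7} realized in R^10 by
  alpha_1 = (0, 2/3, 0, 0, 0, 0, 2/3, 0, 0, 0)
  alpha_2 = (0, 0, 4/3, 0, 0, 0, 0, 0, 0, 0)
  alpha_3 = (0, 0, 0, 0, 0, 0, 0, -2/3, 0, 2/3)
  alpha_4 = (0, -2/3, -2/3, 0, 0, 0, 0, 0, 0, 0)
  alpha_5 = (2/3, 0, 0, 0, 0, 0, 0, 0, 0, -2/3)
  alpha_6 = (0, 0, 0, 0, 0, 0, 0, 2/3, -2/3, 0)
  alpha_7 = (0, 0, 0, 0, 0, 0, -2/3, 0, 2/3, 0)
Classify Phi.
Compute the Cartan integers a_ij = 2(alpha_i, alpha_j)/(alpha_j, alpha_j); the resulting 7x7 Cartan matrix is
[[2, 0, 0, -1, 0, 0, -1], [0, 2, 0, -2, 0, 0, 0], [0, 0, 2, 0, -1, -1, 0], [-1, -1, 0, 2, 0, 0, 0], [0, 0, -1, 0, 2, 0, 0], [0, 0, -1, 0, 0, 2, -1], [-1, 0, 0, 0, 0, -1, 2]].
The roots have two lengths (squared-length ratio 2:1); the short ones are alpha_{1,3,4,5,6,7}. The associated Dynkin diagram is a chain of 7 nodes with a double edge at one end; the terminal node there is the unique long simple root (C_7), so the type is C_7 (the algebra sp(14)).

type C_7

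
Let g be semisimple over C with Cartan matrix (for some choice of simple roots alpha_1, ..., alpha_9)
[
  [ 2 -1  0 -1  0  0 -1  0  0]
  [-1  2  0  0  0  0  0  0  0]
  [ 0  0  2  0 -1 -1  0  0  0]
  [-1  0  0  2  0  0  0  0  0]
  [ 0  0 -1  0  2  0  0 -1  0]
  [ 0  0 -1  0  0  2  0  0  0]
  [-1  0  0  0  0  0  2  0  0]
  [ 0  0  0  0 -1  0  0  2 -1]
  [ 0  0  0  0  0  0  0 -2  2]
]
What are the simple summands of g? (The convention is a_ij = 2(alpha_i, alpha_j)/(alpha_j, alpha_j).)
C5 ⊕ D4

The diagram associated to this matrix has two connected components: the simple roots {alpha_3, alpha_5, alpha_6, alpha_8, alpha_9} form a chain of 5 nodes with a double edge at one end; the terminal node there is the unique long simple root (C_5), and {alpha_1, alpha_2, alpha_4, alpha_7} form a chain of 2 nodes with a fork of two nodes at one end (D_4). A semisimple Lie algebra decomposes uniquely as the direct sum of simple ideals, one per connected component of its Dynkin diagram, so g ≅ C_5 ⊕ D_4 (dimension 55 + 28 = 83).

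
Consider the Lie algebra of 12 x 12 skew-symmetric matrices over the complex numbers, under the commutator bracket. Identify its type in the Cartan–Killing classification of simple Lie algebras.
type D_6

This is so(12) with 12 even, which has dimension 12(12-1)/2 = 66 and rank 12/2 = 6. In the classification of classical Lie algebras, the orthogonal algebra so(2n) in an even number of variables has type D_n; here n = 6, so the Dynkin diagram is a chain of 4 nodes with a fork of two nodes at one end (D_6). Hence the type is D_6.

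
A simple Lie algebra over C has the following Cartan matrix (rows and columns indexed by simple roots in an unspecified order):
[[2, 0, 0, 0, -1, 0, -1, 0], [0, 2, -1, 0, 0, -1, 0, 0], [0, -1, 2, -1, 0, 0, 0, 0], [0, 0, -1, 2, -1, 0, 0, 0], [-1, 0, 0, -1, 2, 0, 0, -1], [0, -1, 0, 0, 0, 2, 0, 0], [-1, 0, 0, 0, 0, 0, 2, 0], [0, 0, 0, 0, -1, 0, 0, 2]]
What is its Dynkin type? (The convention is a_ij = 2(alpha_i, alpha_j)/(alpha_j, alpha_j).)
The matrix has rank 8 with 2's on the diagonal. Reading the off-diagonal entries as Dynkin edges (a single edge where a_ij = a_ji = -1; a double or triple edge where a_ij * a_ji = 2 or 3), the diagram is a chain of 7 nodes with one extra node attached to the third node from one end (E_8). One simple-root ordering that puts it in standard form is (alpha_7, alpha_8, alpha_1, alpha_5, alpha_4, alpha_3, alpha_2, alpha_6). So the algebra is type E_8.

E_8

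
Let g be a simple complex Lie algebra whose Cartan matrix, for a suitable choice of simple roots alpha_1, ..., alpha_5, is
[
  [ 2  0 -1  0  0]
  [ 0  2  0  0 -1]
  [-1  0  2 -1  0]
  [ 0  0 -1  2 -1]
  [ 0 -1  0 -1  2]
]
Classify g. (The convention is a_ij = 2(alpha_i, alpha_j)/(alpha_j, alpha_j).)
The matrix has rank 5 with 2's on the diagonal. Reading the off-diagonal entries as Dynkin edges (a single edge where a_ij = a_ji = -1; a double or triple edge where a_ij * a_ji = 2 or 3), the diagram is a chain of 5 nodes with single edges (A_5). One simple-root ordering that puts it in standard form is (alpha_1, alpha_3, alpha_4, alpha_5, alpha_2). So the algebra is type A_5, i.e. sl(6).

A_5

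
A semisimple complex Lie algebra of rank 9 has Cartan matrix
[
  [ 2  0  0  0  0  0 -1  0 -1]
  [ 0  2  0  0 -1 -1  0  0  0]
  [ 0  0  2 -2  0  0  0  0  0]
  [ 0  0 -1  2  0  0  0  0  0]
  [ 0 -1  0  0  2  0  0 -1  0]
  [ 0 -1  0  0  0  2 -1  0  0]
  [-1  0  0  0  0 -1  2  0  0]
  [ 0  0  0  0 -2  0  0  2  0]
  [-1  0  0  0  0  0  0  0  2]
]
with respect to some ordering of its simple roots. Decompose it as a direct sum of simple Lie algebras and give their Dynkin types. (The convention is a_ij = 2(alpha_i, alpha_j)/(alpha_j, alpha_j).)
The diagram associated to this matrix has two connected components: the simple roots {alpha_3, alpha_4} form a chain of 2 nodes with a double edge at one end; the terminal node there is the unique short simple root (B_2), and {alpha_1, alpha_2, alpha_5, alpha_6, alpha_7, alpha_8, alpha_9} form a chain of 7 nodes with a double edge at one end; the terminal node there is the unique long simple root (C_7). A semisimple Lie algebra decomposes uniquely as the direct sum of simple ideals, one per connected component of its Dynkin diagram, so g ≅ B_2 ⊕ C_7 (dimension 10 + 105 = 115).

B_2 ⊕ C_7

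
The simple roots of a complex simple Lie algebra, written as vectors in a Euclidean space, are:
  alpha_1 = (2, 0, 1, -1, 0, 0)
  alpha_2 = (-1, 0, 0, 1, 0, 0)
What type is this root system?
G_2

Compute the Cartan integers a_ij = 2(alpha_i, alpha_j)/(alpha_j, alpha_j); the resulting 2x2 Cartan matrix is
[[2, -3], [-1, 2]].
The roots have two lengths (squared-length ratio 3:1); the short ones are alpha_{2}. The associated Dynkin diagram is two nodes joined by a triple edge (G_2), so the type is G_2.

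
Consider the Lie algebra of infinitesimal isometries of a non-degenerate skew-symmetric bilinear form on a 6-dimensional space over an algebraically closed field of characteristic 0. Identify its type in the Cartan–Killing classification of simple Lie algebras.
type C_3

This is sp(6), which has dimension 6(6+1)/2 = 21 and rank 6/2 = 3. In the classification of classical Lie algebras, the symplectic algebra sp(2n) has type C_n; here n = 3, so the Dynkin diagram is a chain of 3 nodes with a double edge at one end; the terminal node there is the unique long simple root (C_3). Hence the type is C_3.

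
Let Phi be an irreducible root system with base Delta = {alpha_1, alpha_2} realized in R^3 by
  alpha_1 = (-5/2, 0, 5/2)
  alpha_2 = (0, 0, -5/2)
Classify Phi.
Compute the Cartan integers a_ij = 2(alpha_i, alpha_j)/(alpha_j, alpha_j); the resulting 2x2 Cartan matrix is
[[2, -2], [-1, 2]].
The roots have two lengths (squared-length ratio 2:1); the short ones are alpha_{2}. The associated Dynkin diagram is a chain of 2 nodes with a double edge at one end; the terminal node there is the unique short simple root (B_2), so the type is B_2 (the algebra so(5)).

B_2 (so(5))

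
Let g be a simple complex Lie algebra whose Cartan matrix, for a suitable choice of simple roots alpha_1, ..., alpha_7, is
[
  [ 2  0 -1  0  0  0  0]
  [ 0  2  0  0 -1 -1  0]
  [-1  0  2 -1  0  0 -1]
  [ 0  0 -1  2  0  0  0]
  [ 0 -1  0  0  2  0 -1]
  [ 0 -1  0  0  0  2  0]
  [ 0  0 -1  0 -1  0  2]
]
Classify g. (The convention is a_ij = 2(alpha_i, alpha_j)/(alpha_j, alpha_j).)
The matrix has rank 7 with 2's on the diagonal. Reading the off-diagonal entries as Dynkin edges (a single edge where a_ij = a_ji = -1; a double or triple edge where a_ij * a_ji = 2 or 3), the diagram is a chain of 5 nodes with a fork of two nodes at one end (D_7). One simple-root ordering that puts it in standard form is (alpha_6, alpha_2, alpha_5, alpha_7, alpha_3, alpha_4, alpha_1). So the algebra is type D_7, i.e. so(14).

type D_7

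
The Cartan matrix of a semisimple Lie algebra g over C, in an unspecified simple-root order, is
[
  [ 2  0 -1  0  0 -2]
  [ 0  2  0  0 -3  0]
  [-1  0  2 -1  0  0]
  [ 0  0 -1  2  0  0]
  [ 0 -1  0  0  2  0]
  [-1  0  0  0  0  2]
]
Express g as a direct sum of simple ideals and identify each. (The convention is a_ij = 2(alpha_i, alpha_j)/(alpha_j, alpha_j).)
B4 ⊕ G2

The diagram associated to this matrix has two connected components: the simple roots {alpha_1, alpha_3, alpha_4, alpha_6} form a chain of 4 nodes with a double edge at one end; the terminal node there is the unique short simple root (B_4), and {alpha_2, alpha_5} form two nodes joined by a triple edge (G_2). A semisimple Lie algebra decomposes uniquely as the direct sum of simple ideals, one per connected component of its Dynkin diagram, so g ≅ B_4 ⊕ G_2 (dimension 36 + 14 = 50).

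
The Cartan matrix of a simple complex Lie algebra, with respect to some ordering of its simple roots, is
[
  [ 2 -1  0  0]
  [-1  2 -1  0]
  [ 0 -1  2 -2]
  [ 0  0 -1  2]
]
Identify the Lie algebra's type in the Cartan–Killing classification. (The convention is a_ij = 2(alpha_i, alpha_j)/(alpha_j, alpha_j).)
The matrix has rank 4 with 2's on the diagonal. Reading the off-diagonal entries as Dynkin edges (a single edge where a_ij = a_ji = -1; a double or triple edge where a_ij * a_ji = 2 or 3), the diagram is a chain of 4 nodes with a double edge at one end; the terminal node there is the unique short simple root (B_4). One simple-root ordering that puts it in standard form is (alpha_1, alpha_2, alpha_3, alpha_4). So the algebra is type B_4, i.e. so(9).

B4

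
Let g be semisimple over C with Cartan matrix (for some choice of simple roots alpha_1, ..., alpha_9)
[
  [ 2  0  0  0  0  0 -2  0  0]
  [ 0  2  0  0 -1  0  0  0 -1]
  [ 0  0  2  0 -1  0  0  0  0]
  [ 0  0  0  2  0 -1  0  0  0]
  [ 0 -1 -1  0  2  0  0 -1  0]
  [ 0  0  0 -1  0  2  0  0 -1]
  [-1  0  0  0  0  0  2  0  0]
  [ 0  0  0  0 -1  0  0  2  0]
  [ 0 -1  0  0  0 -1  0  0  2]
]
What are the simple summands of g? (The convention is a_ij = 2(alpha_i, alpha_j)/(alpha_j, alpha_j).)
The diagram associated to this matrix has two connected components: the simple roots {alpha_1, alpha_7} form a chain of 2 nodes with a double edge at one end; the terminal node there is the unique short simple root (B_2), and {alpha_2, alpha_3, alpha_4, alpha_5, alpha_6, alpha_8, alpha_9} form a chain of 5 nodes with a fork of two nodes at one end (D_7). A semisimple Lie algebra decomposes uniquely as the direct sum of simple ideals, one per connected component of its Dynkin diagram, so g ≅ B_2 ⊕ D_7 (dimension 10 + 91 = 101).

B_2 (so(5)) + D_7 (so(14))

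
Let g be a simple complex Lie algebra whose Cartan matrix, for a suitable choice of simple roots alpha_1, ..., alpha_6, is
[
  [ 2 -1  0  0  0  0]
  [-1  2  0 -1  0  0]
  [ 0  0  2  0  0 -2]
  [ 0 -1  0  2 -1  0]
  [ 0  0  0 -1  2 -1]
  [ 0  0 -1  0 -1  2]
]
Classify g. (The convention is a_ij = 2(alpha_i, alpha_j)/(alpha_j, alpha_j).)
The matrix has rank 6 with 2's on the diagonal. Reading the off-diagonal entries as Dynkin edges (a single edge where a_ij = a_ji = -1; a double or triple edge where a_ij * a_ji = 2 or 3), the diagram is a chain of 6 nodes with a double edge at one end; the terminal node there is the unique long simple root (C_6). One simple-root ordering that puts it in standard form is (alpha_1, alpha_2, alpha_4, alpha_5, alpha_6, alpha_3). So the algebra is type C_6, i.e. sp(12).

type C_6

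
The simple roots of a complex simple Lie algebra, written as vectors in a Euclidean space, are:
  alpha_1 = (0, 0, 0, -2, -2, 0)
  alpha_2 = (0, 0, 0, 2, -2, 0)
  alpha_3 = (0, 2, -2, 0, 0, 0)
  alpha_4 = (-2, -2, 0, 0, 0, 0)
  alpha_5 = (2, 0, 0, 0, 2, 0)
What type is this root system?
D5

Compute the Cartan integers a_ij = 2(alpha_i, alpha_j)/(alpha_j, alpha_j); the resulting 5x5 Cartan matrix is
[[2, 0, 0, 0, -1], [0, 2, 0, 0, -1], [0, 0, 2, -1, 0], [0, 0, -1, 2, -1], [-1, -1, 0, -1, 2]].
All simple roots have the same length, so the diagram is simply laced. The associated Dynkin diagram is a chain of 3 nodes with a fork of two nodes at one end (D_5), so the type is D_5 (the algebra so(10)).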